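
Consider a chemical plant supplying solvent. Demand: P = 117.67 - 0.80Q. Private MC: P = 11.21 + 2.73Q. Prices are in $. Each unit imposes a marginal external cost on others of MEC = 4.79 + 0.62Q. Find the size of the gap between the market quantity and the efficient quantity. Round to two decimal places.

Market equilibrium (private): 11.21 + 2.73Q = 117.67 - 0.80Q → Q_m = 30.1586.
Social marginal cost = private MC + MEC = 16.00 + 3.35Q.
Set SMC = demand: 16.00 + 3.35Q = 117.67 - 0.80Q → Q* = 24.4988.
Gap = |30.1586 − 24.4988| = 5.6598.

5.66 units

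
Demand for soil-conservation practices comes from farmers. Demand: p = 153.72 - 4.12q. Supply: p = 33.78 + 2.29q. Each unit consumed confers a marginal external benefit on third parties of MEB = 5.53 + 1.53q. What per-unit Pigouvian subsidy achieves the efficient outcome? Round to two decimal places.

subsidy = 44.87 per unit

Social marginal benefit = demand + MEB = 159.25 - 2.59q.
Set SMB = MC: 159.25 - 2.59q = 33.78 + 2.29q → q* = 25.7111.
The Pigouvian subsidy equals MEB at q*: 5.53 + 1.53×25.7111 = 44.8680.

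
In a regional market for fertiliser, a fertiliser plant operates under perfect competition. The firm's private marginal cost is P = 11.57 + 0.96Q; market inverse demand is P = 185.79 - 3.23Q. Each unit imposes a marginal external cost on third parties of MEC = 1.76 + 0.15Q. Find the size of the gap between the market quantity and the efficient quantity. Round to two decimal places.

Market equilibrium (private): 11.57 + 0.96Q = 185.79 - 3.23Q → Q_m = 41.5800.
Social marginal cost = private MC + MEC = 13.33 + 1.11Q.
Set SMC = demand: 13.33 + 1.11Q = 185.79 - 3.23Q → Q* = 39.7373.
Gap = |41.5800 − 39.7373| = 1.8427.

1.84 units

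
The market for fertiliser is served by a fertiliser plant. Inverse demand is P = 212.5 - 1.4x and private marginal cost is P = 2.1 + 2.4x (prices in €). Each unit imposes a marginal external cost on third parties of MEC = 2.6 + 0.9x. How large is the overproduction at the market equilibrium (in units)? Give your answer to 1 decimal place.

11.2 units

Market equilibrium (private): 2.1 + 2.4x = 212.5 - 1.4x → x_m = 55.3684.
Social marginal cost = private MC + MEC = 4.7 + 3.3x.
Set SMC = demand: 4.7 + 3.3x = 212.5 - 1.4x → x* = 44.2128.
Gap = |55.3684 − 44.2128| = 11.1556.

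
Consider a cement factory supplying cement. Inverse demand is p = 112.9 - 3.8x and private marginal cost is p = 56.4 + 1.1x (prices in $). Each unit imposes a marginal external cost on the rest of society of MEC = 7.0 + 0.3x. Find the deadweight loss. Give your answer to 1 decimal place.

Market equilibrium (private): 56.4 + 1.1x = 112.9 - 3.8x → x_m = 11.5306.
Social marginal cost = private MC + MEC = 63.4 + 1.4x.
Set SMC = demand: 63.4 + 1.4x = 112.9 - 3.8x → x* = 9.5192.
Height of the DWL triangle at x_m is SMC(x_m) − demand(x_m) = MEC(x_m) = 10.4592.
DWL = ½ × 2.0114 × 10.4592 = 10.5188.

DWL = $10.5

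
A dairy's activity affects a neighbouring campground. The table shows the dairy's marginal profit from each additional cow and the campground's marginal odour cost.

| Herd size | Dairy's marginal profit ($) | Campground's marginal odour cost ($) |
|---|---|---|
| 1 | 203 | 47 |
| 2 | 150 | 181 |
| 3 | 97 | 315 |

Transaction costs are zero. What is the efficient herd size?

1

Bargaining reaches the level where marginal profit last exceeds marginal odour cost.
That holds through level 1 (203 ≥ 47) but not at 2 (150 < 181).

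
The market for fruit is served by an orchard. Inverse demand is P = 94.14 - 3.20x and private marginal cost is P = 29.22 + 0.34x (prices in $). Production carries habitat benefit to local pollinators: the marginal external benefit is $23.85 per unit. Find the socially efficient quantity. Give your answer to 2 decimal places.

x* = 25.08

Social marginal cost = private MC − MEB = 5.37 + 0.34x.
Set SMC = demand: 5.37 + 0.34x = 94.14 - 3.20x → x* = 25.0763.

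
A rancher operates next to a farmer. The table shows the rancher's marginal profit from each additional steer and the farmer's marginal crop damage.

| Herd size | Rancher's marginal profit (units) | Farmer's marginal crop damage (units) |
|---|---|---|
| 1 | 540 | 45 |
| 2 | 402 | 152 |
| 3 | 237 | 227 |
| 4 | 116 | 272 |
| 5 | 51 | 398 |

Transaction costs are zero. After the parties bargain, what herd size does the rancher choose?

Bargaining reaches the level where marginal profit last exceeds marginal crop damage.
That holds through level 3 (237 ≥ 227) but not at 4 (116 < 272).

3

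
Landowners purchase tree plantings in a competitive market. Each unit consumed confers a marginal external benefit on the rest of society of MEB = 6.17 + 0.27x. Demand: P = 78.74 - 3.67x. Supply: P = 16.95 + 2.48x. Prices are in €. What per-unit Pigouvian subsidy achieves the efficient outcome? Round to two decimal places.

Social marginal benefit = demand + MEB = 84.91 - 3.40x.
Set SMB = MC: 84.91 - 3.40x = 16.95 + 2.48x → x* = 11.5578.
The Pigouvian subsidy equals MEB at x*: 6.17 + 0.27×11.5578 = 9.2906.

subsidy = €9.29 per unit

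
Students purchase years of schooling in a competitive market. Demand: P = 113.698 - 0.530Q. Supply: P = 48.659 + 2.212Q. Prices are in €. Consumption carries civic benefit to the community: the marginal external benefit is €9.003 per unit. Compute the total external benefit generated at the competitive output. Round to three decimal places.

Market equilibrium (private): 48.659 + 2.212Q = 113.698 - 0.530Q → Q_m = 23.7195.
Total external benefit = MEB × Q_m = 9.003 × 23.7195 = 213.5467.

€213.547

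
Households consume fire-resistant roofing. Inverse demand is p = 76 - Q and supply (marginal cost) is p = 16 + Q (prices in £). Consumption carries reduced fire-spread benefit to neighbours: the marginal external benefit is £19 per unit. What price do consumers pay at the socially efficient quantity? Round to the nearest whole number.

P = £37

Social marginal benefit = demand + MEB = 95 - Q.
Set SMB = MC: 95 - Q = 16 + Q → Q* = 39.5000.
Consumer price on the demand curve at Q*: 76 − 1×39.5000 = 36.5000.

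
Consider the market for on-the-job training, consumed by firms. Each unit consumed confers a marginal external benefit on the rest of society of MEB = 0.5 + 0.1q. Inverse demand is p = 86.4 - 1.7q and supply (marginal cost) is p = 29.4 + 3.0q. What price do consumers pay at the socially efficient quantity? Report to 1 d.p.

P = 65.2

Social marginal benefit = demand + MEB = 86.9 - 1.6q.
Set SMB = MC: 86.9 - 1.6q = 29.4 + 3.0q → q* = 12.5000.
Consumer price on the demand curve at q*: 86.4 − 1.7×12.5000 = 65.1500.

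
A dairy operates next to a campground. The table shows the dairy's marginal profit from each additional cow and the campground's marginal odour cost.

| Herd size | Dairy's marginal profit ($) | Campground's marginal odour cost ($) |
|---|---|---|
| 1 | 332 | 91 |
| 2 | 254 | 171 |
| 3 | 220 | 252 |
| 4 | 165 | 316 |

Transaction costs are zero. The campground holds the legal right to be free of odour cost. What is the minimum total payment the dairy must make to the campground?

Efficient level: marginal profit ≥ marginal odour cost through level 2, so k* = 2.
With the campground holding the right, the dairy must at least compensate total damage at k*: 91 + 171 = 262.

$262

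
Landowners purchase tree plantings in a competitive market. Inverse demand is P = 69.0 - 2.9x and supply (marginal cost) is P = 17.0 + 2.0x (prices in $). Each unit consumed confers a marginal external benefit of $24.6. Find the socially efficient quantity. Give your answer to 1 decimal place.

Social marginal benefit = demand + MEB = 93.6 - 2.9x.
Set SMB = MC: 93.6 - 2.9x = 17.0 + 2.0x → x* = 15.6327.

x* = 15.6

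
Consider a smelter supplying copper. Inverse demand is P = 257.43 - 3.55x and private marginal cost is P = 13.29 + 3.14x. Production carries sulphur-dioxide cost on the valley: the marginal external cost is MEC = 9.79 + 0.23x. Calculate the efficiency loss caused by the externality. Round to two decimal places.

DWL = 23.89

Market equilibrium (private): 13.29 + 3.14x = 257.43 - 3.55x → x_m = 36.4933.
Social marginal cost = private MC + MEC = 23.08 + 3.37x.
Set SMC = demand: 23.08 + 3.37x = 257.43 - 3.55x → x* = 33.8656.
The loss is the area between SMC and demand from x* to x_m; with linear curves that's a triangle of height MEC(x_m).
DWL = ½ × 2.6277 × 18.1835 = 23.8904.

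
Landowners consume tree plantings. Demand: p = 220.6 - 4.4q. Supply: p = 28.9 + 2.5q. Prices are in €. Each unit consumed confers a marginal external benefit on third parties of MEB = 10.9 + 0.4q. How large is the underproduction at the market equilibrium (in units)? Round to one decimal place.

3.4 units

Market equilibrium (private): 28.9 + 2.5q = 220.6 - 4.4q → q_m = 27.7826.
Social marginal benefit = demand + MEB = 231.5 - 4.0q.
Set SMB = MC: 231.5 - 4.0q = 28.9 + 2.5q → q* = 31.1692.
Gap = |27.7826 − 31.1692| = 3.3866.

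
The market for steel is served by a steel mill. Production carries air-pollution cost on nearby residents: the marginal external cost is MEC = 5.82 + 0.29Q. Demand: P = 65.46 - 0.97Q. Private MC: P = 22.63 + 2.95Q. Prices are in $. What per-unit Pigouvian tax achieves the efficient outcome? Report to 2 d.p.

tax = $8.37 per unit

Social marginal cost = private MC + MEC = 28.45 + 3.24Q.
Set SMC = demand: 28.45 + 3.24Q = 65.46 - 0.97Q → Q* = 8.7910.
The Pigouvian tax equals MEC at Q*: 5.82 + 0.29×8.7910 = 8.3694.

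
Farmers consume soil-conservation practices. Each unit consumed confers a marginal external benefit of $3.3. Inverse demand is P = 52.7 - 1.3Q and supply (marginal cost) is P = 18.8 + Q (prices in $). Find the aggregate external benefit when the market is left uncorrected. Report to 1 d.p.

Market equilibrium (private): 18.8 + Q = 52.7 - 1.3Q → Q_m = 14.7391.
Total external benefit = MEB × Q_m = 3.3 × 14.7391 = 48.6390.

$48.6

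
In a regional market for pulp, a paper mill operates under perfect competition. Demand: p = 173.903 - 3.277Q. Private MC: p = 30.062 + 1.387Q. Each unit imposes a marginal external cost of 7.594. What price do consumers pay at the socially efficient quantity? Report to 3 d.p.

P = 78.174

Social marginal cost = private MC + MEC = 37.656 + 1.387Q.
Set SMC = demand: 37.656 + 1.387Q = 173.903 - 3.277Q → Q* = 29.2125.
Consumer price on the demand curve at Q*: 173.903 − 3.277×29.2125 = 78.1736.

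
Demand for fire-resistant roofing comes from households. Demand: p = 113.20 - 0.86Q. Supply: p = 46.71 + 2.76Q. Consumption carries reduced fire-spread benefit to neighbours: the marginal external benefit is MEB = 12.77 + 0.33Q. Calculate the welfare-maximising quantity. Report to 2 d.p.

Q* = 24.09

Social marginal benefit = demand + MEB = 125.97 - 0.53Q.
Set SMB = MC: 125.97 - 0.53Q = 46.71 + 2.76Q → Q* = 24.0912.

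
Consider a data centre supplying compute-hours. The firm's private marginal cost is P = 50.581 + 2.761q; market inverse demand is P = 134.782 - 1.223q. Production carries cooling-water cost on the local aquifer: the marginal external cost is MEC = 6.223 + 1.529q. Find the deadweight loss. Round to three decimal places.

Market equilibrium (private): 50.581 + 2.761q = 134.782 - 1.223q → q_m = 21.1348.
Social marginal cost = private MC + MEC = 56.804 + 4.290q.
Set SMC = demand: 56.804 + 4.290q = 134.782 - 1.223q → q* = 14.1444.
The welfare-loss triangle has base |q_m − q*| and height MEC(q_m) (the vertical gap between SMC and demand is zero at q* and MEC at q_m).
DWL = ½ × 6.9904 × 38.5381 = 134.6984.

DWL = 134.698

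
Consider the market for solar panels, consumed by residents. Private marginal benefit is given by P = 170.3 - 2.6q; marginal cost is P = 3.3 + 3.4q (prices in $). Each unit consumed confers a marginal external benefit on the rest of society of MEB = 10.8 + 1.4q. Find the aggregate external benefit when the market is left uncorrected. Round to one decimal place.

Market equilibrium (private): 3.3 + 3.4q = 170.3 - 2.6q → q_m = 27.8333.
Total external benefit = ∫₀^{q_m} (10.8 + 1.4q) dq = 10.8×27.8333 + ½×1.4×27.8333² = 842.8845.

$842.9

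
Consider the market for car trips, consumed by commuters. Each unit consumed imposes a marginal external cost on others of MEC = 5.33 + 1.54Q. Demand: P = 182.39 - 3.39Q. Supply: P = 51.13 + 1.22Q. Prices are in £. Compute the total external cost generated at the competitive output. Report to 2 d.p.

£776.00

Market equilibrium (private): 51.13 + 1.22Q = 182.39 - 3.39Q → Q_m = 28.4729.
Total external cost = ∫₀^{Q_m} (5.33 + 1.54Q) dQ = 5.33×28.4729 + ½×1.54×28.4729² = 776.0042.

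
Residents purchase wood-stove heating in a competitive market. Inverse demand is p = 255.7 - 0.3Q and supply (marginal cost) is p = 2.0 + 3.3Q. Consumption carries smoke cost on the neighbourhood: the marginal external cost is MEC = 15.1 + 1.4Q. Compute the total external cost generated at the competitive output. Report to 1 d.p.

Market equilibrium (private): 2.0 + 3.3Q = 255.7 - 0.3Q → Q_m = 70.4722.
Total external cost = ∫₀^{Q_m} (15.1 + 1.4Q) dQ = 15.1×70.4722 + ½×1.4×70.4722² = 4540.5619.

4540.6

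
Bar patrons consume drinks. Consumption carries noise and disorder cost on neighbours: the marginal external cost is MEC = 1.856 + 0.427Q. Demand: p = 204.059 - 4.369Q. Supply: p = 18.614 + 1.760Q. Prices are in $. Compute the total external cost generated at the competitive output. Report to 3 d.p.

Market equilibrium (private): 18.614 + 1.760Q = 204.059 - 4.369Q → Q_m = 30.2570.
Total external cost = ∫₀^{Q_m} (1.856 + 0.427Q) dQ = 1.856×30.2570 + ½×0.427×30.2570² = 251.6133.

$251.613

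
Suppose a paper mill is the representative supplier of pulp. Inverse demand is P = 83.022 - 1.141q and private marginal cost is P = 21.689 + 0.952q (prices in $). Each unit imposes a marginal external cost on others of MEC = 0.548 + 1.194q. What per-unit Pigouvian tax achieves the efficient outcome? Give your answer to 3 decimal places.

Social marginal cost = private MC + MEC = 22.237 + 2.146q.
Set SMC = demand: 22.237 + 2.146q = 83.022 - 1.141q → q* = 18.4925.
The Pigouvian tax equals MEC at q*: 0.548 + 1.194×18.4925 = 22.6280.

tax = $22.628 per unit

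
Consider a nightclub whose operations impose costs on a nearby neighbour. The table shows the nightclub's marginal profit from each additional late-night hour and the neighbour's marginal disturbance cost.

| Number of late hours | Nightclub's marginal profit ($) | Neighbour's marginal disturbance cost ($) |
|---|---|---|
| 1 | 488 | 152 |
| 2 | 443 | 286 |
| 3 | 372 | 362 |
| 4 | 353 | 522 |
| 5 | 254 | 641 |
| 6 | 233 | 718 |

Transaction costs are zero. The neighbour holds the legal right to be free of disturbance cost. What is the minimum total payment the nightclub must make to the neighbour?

$800

Efficient level: marginal profit ≥ marginal disturbance cost through level 3, so k* = 3.
With the neighbour holding the right, the nightclub must at least compensate total damage at k*: 152 + 286 + 362 = 800.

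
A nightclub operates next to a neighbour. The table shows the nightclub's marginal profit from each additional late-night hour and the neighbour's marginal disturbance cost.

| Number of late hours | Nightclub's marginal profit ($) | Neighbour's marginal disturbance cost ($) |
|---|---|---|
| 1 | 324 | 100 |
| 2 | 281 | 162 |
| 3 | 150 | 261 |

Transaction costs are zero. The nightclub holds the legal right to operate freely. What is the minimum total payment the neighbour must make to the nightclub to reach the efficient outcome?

$150

Left alone the nightclub would choose level 3 (marginal profit stays positive).
Efficient level: k* = 2 (marginal profit ≥ marginal disturbance cost through 2).
The neighbour must at least cover the nightclub's forgone profit from cutting 3→2: 150 = 150.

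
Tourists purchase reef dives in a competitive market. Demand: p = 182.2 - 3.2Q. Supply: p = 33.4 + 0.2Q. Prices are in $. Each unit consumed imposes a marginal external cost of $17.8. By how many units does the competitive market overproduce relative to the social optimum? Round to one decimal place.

5.2 units

Market equilibrium (private): 33.4 + 0.2Q = 182.2 - 3.2Q → Q_m = 43.7647.
Social marginal benefit = demand − MEC = 164.4 - 3.2Q.
Set SMB = MC: 164.4 - 3.2Q = 33.4 + 0.2Q → Q* = 38.5294.
Gap = |43.7647 − 38.5294| = 5.2353.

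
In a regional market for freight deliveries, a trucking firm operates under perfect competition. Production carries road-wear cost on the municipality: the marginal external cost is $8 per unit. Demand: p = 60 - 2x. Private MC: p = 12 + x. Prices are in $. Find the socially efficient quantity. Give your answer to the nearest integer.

Social marginal cost = private MC + MEC = 20 + x.
Set SMC = demand: 20 + x = 60 - 2x → x* = 13.3333.

x* = 13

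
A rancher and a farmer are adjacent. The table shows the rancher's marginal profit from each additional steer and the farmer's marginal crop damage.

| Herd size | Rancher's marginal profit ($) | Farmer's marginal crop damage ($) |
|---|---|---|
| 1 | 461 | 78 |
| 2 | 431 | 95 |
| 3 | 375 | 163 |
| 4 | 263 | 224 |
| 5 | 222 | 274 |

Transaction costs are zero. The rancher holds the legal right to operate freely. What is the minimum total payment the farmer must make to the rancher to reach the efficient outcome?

Left alone the rancher would choose level 5 (marginal profit stays positive).
Efficient level: k* = 4 (marginal profit ≥ marginal crop damage through 4).
The farmer must at least cover the rancher's forgone profit from cutting 5→4: 222 = 222.

$222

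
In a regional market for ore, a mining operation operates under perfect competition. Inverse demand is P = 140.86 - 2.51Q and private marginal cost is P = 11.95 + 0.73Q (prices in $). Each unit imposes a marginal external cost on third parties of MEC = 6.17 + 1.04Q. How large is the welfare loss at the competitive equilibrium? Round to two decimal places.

DWL = $264.12

Market equilibrium (private): 11.95 + 0.73Q = 140.86 - 2.51Q → Q_m = 39.7870.
Social marginal cost = private MC + MEC = 18.12 + 1.77Q.
Set SMC = demand: 18.12 + 1.77Q = 140.86 - 2.51Q → Q* = 28.6776.
The welfare-loss triangle has base |Q_m − Q*| and height MEC(Q_m) (the vertical gap between SMC and demand is zero at Q* and MEC at Q_m).
DWL = ½ × 11.1094 × 47.5485 = 264.1177.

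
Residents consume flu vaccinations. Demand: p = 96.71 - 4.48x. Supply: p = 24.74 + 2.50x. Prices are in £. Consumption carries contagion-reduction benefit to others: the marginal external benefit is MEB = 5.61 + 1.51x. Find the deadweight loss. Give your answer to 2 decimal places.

Market equilibrium (private): 24.74 + 2.50x = 96.71 - 4.48x → x_m = 10.3109.
Social marginal benefit = demand + MEB = 102.32 - 2.97x.
Set SMB = MC: 102.32 - 2.97x = 24.74 + 2.50x → x* = 14.1828.
The welfare-loss triangle has base |x_m − x*| and height MEB(x_m) (the vertical gap between SMB and MC is zero at x* and MEB at x_m).
DWL = ½ × 3.8719 × 21.1794 = 41.0023.

DWL = £41.00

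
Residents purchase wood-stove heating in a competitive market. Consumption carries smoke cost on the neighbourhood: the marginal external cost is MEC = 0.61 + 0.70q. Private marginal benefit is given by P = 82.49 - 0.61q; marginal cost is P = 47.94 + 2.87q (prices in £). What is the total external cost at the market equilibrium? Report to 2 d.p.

£40.56

Market equilibrium (private): 47.94 + 2.87q = 82.49 - 0.61q → q_m = 9.9282.
Total external cost = ∫₀^{q_m} (0.61 + 0.70q) dq = 0.61×9.9282 + ½×0.70×9.9282² = 40.5554.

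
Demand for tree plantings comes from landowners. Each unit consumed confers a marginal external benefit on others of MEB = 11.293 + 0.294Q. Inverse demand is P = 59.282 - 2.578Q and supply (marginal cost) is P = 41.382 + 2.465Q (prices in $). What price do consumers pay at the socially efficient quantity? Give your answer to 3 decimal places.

P = $43.435

Social marginal benefit = demand + MEB = 70.575 - 2.284Q.
Set SMB = MC: 70.575 - 2.284Q = 41.382 + 2.465Q → Q* = 6.1472.
Consumer price on the demand curve at Q*: 59.282 − 2.578×6.1472 = 43.4345.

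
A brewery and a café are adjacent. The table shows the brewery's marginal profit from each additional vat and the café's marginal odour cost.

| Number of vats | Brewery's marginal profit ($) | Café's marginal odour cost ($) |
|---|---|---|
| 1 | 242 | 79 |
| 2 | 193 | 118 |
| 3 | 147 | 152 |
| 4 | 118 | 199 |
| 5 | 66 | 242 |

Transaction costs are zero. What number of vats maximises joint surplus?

2

Bargaining reaches the level where marginal profit last exceeds marginal odour cost.
That holds through level 2 (193 ≥ 118) but not at 3 (147 < 152).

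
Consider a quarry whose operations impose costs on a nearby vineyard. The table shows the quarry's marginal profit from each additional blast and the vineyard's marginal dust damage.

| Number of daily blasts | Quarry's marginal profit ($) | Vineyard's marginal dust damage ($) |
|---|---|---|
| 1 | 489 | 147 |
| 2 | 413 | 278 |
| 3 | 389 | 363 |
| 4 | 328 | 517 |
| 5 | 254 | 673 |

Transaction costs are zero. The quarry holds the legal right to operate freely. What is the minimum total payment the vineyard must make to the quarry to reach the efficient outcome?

Left alone the quarry would choose level 5 (marginal profit stays positive).
Efficient level: k* = 3 (marginal profit ≥ marginal dust damage through 3).
The vineyard must at least cover the quarry's forgone profit from cutting 5→3: 328 + 254 = 582.

$582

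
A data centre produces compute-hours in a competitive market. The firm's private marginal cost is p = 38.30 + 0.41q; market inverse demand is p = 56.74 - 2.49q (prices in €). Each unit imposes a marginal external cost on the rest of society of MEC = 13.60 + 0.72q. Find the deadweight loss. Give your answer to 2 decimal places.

DWL = €45.64

Market equilibrium (private): 38.30 + 0.41q = 56.74 - 2.49q → q_m = 6.3586.
Social marginal cost = private MC + MEC = 51.90 + 1.13q.
Set SMC = demand: 51.90 + 1.13q = 56.74 - 2.49q → q* = 1.3370.
Between q* and q_m the wedge SMC − demand runs linearly from 0 to MEC(q_m), so the loss is a triangle.
DWL = ½ × 5.0216 × 18.1782 = 45.6418.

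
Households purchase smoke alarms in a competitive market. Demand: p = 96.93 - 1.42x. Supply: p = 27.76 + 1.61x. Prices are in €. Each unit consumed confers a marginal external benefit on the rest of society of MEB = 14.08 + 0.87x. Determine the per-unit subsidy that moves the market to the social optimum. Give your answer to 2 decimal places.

Social marginal benefit = demand + MEB = 111.01 - 0.55x.
Set SMB = MC: 111.01 - 0.55x = 27.76 + 1.61x → x* = 38.5417.
The Pigouvian subsidy equals MEB at x*: 14.08 + 0.87×38.5417 = 47.6113.

subsidy = €47.61 per unit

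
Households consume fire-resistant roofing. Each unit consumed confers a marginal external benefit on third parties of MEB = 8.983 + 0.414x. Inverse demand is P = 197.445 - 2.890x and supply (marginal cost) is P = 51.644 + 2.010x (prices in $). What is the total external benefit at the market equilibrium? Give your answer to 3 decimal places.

Market equilibrium (private): 51.644 + 2.010x = 197.445 - 2.890x → x_m = 29.7553.
Total external benefit = ∫₀^{x_m} (8.983 + 0.414x) dx = 8.983×29.7553 + ½×0.414×29.7553² = 450.5651.

$450.565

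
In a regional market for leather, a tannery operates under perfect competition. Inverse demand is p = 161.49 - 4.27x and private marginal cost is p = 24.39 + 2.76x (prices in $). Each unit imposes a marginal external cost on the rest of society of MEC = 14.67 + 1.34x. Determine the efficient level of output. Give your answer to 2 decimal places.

x* = 14.63

Social marginal cost = private MC + MEC = 39.06 + 4.10x.
Set SMC = demand: 39.06 + 4.10x = 161.49 - 4.27x → x* = 14.6272.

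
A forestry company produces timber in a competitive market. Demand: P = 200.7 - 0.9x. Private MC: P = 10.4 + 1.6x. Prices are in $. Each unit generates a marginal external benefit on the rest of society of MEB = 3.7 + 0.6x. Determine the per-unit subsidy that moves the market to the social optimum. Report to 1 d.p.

Social marginal cost = private MC − MEB = 6.7 + x.
Set SMC = demand: 6.7 + x = 200.7 - 0.9x → x* = 102.1053.
The Pigouvian subsidy equals MEB at x*: 3.7 + 0.6×102.1053 = 64.9632.

subsidy = $65.0 per unit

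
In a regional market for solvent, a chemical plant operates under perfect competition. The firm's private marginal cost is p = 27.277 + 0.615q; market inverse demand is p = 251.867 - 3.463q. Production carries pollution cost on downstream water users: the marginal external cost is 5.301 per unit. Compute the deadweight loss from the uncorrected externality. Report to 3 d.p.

DWL = 3.445

Market equilibrium (private): 27.277 + 0.615q = 251.867 - 3.463q → q_m = 55.0736.
Social marginal cost = private MC + MEC = 32.578 + 0.615q.
Set SMC = demand: 32.578 + 0.615q = 251.867 - 3.463q → q* = 53.7737.
Height of the DWL triangle at q_m is SMC(q_m) − demand(q_m) = MEC(q_m) = 5.3010.
DWL = ½ × 1.2999 × 5.3010 = 3.4454.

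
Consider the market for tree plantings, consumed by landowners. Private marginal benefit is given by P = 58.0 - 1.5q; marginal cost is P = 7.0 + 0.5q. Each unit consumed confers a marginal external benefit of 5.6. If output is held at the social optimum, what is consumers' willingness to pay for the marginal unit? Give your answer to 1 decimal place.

P = 15.6

Social marginal benefit = demand + MEB = 63.6 - 1.5q.
Set SMB = MC: 63.6 - 1.5q = 7.0 + 0.5q → q* = 28.3000.
Consumer price on the demand curve at q*: 58.0 − 1.5×28.3000 = 15.5500.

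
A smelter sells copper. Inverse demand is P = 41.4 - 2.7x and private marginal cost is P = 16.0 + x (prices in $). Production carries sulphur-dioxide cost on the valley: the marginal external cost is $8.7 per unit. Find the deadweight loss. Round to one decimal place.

Market equilibrium (private): 16.0 + x = 41.4 - 2.7x → x_m = 6.8649.
Social marginal cost = private MC + MEC = 24.7 + x.
Set SMC = demand: 24.7 + x = 41.4 - 2.7x → x* = 4.5135.
The welfare-loss triangle has base |x_m − x*| and height MEC(x_m) (the vertical gap between SMC and demand is zero at x* and MEC at x_m).
DWL = ½ × 2.3514 × 8.7000 = 10.2286.

DWL = $10.2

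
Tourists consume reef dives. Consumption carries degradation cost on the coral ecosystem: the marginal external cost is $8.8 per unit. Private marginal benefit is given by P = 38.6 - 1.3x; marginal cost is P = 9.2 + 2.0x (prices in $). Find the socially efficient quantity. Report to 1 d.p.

Social marginal benefit = demand − MEC = 29.8 - 1.3x.
Set SMB = MC: 29.8 - 1.3x = 9.2 + 2.0x → x* = 6.2424.

x* = 6.2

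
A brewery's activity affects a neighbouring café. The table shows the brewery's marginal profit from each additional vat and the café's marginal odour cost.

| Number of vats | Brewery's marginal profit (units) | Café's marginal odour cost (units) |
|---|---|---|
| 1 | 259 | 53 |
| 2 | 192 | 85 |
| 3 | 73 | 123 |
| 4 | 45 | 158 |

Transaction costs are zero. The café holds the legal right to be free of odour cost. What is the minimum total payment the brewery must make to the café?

138

Efficient level: marginal profit ≥ marginal odour cost through level 2, so k* = 2.
With the café holding the right, the brewery must at least compensate total damage at k*: 53 + 85 = 138.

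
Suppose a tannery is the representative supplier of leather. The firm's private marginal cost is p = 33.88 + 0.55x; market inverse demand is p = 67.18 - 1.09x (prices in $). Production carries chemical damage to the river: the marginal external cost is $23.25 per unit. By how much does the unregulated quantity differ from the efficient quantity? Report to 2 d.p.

14.18 units

Market equilibrium (private): 33.88 + 0.55x = 67.18 - 1.09x → x_m = 20.3049.
Social marginal cost = private MC + MEC = 57.13 + 0.55x.
Set SMC = demand: 57.13 + 0.55x = 67.18 - 1.09x → x* = 6.1280.
Gap = |20.3049 − 6.1280| = 14.1769.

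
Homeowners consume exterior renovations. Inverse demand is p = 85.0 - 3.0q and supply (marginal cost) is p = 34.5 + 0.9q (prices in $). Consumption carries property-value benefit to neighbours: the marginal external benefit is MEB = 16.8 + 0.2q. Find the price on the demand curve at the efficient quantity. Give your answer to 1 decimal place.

P = $30.4

Social marginal benefit = demand + MEB = 101.8 - 2.8q.
Set SMB = MC: 101.8 - 2.8q = 34.5 + 0.9q → q* = 18.1892.
Consumer price on the demand curve at q*: 85.0 − 3.0×18.1892 = 30.4324.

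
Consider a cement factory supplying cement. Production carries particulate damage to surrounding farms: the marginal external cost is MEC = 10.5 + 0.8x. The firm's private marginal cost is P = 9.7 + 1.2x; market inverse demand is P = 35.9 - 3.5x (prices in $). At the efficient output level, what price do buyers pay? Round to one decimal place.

Social marginal cost = private MC + MEC = 20.2 + 2.0x.
Set SMC = demand: 20.2 + 2.0x = 35.9 - 3.5x → x* = 2.8545.
Consumer price on the demand curve at x*: 35.9 − 3.5×2.8545 = 25.9093.

P = $25.9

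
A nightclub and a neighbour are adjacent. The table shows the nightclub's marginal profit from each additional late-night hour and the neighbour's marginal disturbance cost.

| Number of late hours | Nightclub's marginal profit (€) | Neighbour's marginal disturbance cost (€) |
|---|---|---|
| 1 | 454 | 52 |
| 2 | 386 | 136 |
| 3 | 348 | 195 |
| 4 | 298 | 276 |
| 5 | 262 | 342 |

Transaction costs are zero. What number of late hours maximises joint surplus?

4

Bargaining reaches the level where marginal profit last exceeds marginal disturbance cost.
That holds through level 4 (298 ≥ 276) but not at 5 (262 < 342).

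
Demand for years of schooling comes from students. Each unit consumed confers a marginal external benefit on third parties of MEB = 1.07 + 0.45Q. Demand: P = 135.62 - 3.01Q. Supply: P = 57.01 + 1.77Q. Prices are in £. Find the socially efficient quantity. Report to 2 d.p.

Q* = 18.40

Social marginal benefit = demand + MEB = 136.69 - 2.56Q.
Set SMB = MC: 136.69 - 2.56Q = 57.01 + 1.77Q → Q* = 18.4018.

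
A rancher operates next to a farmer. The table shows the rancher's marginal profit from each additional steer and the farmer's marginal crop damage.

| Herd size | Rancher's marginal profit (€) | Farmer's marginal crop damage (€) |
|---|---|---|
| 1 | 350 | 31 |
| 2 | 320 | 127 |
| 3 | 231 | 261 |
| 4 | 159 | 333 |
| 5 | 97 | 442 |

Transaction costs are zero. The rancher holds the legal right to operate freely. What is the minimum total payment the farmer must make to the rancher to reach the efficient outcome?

Left alone the rancher would choose level 5 (marginal profit stays positive).
Efficient level: k* = 2 (marginal profit ≥ marginal crop damage through 2).
The farmer must at least cover the rancher's forgone profit from cutting 5→2: 231 + 159 + 97 = 487.

€487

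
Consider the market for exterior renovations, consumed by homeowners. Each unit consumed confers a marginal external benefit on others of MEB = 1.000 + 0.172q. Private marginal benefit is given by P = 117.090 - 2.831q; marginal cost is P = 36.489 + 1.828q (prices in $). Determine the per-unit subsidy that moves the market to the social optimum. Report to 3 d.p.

Social marginal benefit = demand + MEB = 118.090 - 2.659q.
Set SMB = MC: 118.090 - 2.659q = 36.489 + 1.828q → q* = 18.1861.
The Pigouvian subsidy equals MEB at q*: 1.000 + 0.172×18.1861 = 4.1280.

subsidy = $4.128 per unit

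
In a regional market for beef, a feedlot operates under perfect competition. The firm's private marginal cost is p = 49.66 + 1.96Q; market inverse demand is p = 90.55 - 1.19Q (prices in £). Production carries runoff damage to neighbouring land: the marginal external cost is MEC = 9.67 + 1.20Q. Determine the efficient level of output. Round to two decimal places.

Q* = 7.18

Social marginal cost = private MC + MEC = 59.33 + 3.16Q.
Set SMC = demand: 59.33 + 3.16Q = 90.55 - 1.19Q → Q* = 7.1770.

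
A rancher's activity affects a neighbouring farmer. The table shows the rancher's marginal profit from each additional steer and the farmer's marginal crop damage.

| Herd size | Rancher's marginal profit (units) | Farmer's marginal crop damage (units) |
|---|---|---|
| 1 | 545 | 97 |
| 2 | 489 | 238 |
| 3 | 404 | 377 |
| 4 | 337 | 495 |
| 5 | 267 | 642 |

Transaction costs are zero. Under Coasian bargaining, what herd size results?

Bargaining reaches the level where marginal profit last exceeds marginal crop damage.
That holds through level 3 (404 ≥ 377) but not at 4 (337 < 495).

3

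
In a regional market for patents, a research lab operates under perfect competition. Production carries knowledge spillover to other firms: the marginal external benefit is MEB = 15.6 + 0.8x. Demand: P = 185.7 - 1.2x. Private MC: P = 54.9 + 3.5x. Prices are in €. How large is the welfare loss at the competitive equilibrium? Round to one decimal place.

Market equilibrium (private): 54.9 + 3.5x = 185.7 - 1.2x → x_m = 27.8298.
Social marginal cost = private MC − MEB = 39.3 + 2.7x.
Set SMC = demand: 39.3 + 2.7x = 185.7 - 1.2x → x* = 37.5385.
Between x* and x_m the wedge demand − SMC runs linearly from 0 to MEB(x_m), so the loss is a triangle.
DWL = ½ × 9.7087 × 37.8638 = 183.8041.

DWL = €183.8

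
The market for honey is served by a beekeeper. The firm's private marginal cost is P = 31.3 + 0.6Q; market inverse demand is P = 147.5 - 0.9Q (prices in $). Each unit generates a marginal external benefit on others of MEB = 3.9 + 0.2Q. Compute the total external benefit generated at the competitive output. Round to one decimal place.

Market equilibrium (private): 31.3 + 0.6Q = 147.5 - 0.9Q → Q_m = 77.4667.
Total external benefit = ∫₀^{Q_m} (3.9 + 0.2Q) dQ = 3.9×77.4667 + ½×0.2×77.4667² = 902.2291.

$902.2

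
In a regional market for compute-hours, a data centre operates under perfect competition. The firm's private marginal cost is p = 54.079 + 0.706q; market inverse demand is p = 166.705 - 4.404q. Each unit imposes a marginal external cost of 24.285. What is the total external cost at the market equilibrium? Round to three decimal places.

535.249

Market equilibrium (private): 54.079 + 0.706q = 166.705 - 4.404q → q_m = 22.0403.
Total external cost = MEC × q_m = 24.285 × 22.0403 = 535.2487.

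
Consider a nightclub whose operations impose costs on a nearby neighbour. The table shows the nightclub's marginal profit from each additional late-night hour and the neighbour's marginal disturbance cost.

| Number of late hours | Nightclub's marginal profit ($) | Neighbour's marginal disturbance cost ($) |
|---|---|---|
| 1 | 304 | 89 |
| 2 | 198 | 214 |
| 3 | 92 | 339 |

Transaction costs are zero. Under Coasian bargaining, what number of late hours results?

1

Bargaining reaches the level where marginal profit last exceeds marginal disturbance cost.
That holds through level 1 (304 ≥ 89) but not at 2 (198 < 214).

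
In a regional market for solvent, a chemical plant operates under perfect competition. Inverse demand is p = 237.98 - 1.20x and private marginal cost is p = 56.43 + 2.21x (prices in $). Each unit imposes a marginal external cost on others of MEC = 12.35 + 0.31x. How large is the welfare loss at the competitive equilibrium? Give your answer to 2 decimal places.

Market equilibrium (private): 56.43 + 2.21x = 237.98 - 1.20x → x_m = 53.2405.
Social marginal cost = private MC + MEC = 68.78 + 2.52x.
Set SMC = demand: 68.78 + 2.52x = 237.98 - 1.20x → x* = 45.4839.
Between x* and x_m the wedge SMC − demand runs linearly from 0 to MEC(x_m), so the loss is a triangle.
DWL = ½ × 7.7566 × 28.8545 = 111.9064.

DWL = $111.91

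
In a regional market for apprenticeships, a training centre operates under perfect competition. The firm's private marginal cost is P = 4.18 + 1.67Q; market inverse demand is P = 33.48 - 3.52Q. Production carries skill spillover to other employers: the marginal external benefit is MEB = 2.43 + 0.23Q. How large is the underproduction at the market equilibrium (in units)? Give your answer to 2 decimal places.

Market equilibrium (private): 4.18 + 1.67Q = 33.48 - 3.52Q → Q_m = 5.6455.
Social marginal cost = private MC − MEB = 1.75 + 1.44Q.
Set SMC = demand: 1.75 + 1.44Q = 33.48 - 3.52Q → Q* = 6.3972.
Gap = |5.6455 − 6.3972| = 0.7517.

0.75 units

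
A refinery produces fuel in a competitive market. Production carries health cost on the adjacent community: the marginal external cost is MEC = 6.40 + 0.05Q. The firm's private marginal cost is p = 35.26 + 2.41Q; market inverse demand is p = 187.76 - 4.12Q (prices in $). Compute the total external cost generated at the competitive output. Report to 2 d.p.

Market equilibrium (private): 35.26 + 2.41Q = 187.76 - 4.12Q → Q_m = 23.3538.
Total external cost = ∫₀^{Q_m} (6.40 + 0.05Q) dQ = 6.40×23.3538 + ½×0.05×23.3538² = 163.0993.

$163.10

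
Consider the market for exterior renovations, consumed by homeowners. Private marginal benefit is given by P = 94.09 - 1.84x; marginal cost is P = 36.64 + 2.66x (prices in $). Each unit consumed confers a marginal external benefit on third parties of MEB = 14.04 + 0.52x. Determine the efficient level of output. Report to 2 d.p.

Social marginal benefit = demand + MEB = 108.13 - 1.32x.
Set SMB = MC: 108.13 - 1.32x = 36.64 + 2.66x → x* = 17.9623.

x* = 17.96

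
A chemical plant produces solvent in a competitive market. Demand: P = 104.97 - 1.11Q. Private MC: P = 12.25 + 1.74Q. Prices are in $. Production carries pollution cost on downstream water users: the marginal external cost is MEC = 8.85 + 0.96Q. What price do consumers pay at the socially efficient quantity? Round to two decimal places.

Social marginal cost = private MC + MEC = 21.10 + 2.70Q.
Set SMC = demand: 21.10 + 2.70Q = 104.97 - 1.11Q → Q* = 22.0131.
Consumer price on the demand curve at Q*: 104.97 − 1.11×22.0131 = 80.5355.

P = $80.54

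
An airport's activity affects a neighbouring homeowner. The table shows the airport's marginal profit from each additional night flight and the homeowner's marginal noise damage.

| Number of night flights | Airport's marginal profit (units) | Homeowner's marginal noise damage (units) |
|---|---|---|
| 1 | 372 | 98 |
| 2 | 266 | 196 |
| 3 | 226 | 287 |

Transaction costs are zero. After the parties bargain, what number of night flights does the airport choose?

Bargaining reaches the level where marginal profit last exceeds marginal noise damage.
That holds through level 2 (266 ≥ 196) but not at 3 (226 < 287).

2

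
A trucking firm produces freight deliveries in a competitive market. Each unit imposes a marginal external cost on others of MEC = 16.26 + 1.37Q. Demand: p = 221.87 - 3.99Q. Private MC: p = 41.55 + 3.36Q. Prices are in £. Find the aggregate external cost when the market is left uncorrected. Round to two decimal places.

£811.20

Market equilibrium (private): 41.55 + 3.36Q = 221.87 - 3.99Q → Q_m = 24.5333.
Total external cost = ∫₀^{Q_m} (16.26 + 1.37Q) dQ = 16.26×24.5333 + ½×1.37×24.5333² = 811.2012.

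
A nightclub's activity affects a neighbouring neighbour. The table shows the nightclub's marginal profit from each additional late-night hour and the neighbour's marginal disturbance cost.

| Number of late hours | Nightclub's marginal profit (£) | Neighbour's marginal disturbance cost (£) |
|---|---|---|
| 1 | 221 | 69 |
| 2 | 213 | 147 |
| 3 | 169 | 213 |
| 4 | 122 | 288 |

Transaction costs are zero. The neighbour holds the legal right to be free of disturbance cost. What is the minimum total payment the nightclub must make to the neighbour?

Efficient level: marginal profit ≥ marginal disturbance cost through level 2, so k* = 2.
With the neighbour holding the right, the nightclub must at least compensate total damage at k*: 69 + 147 = 216.

£216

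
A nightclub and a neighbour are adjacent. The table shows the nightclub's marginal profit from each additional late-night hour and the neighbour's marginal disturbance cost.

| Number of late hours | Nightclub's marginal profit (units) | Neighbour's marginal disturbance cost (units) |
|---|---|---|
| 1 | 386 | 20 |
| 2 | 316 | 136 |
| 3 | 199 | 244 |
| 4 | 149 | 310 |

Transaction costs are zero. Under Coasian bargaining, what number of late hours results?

Bargaining reaches the level where marginal profit last exceeds marginal disturbance cost.
That holds through level 2 (316 ≥ 136) but not at 3 (199 < 244).

2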